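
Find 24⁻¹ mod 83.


Use the extended Euclidean algorithm to write 1 = 24·s + 83·t; then s mod 83 is the inverse.
Euclidean algorithm:
  24 = 0·83 + 24
  83 = 3·24 + 11
  24 = 2·11 + 2
  11 = 5·2 + 1
  2 = 2·1 + 0
gcd(24,83) = 1
Back-substitution gives: 24·(-38) + 83·(11) = 1
So 24⁻¹ ≡ -38 ≡ 45 (mod 83)
Check: 24 × 45 = 1080 ≡ 1 (mod 83) ✓

24⁻¹ ≡ 45 (mod 83)


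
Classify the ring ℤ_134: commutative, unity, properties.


ℤ_134 is a commutative ring with unity 1; 134 = 2×67 is composite, so 2·67 ≡ 0 gives zero divisors (not an integral domain)
Commutative: Yes
Integral domain: No
Has unity: Yes

ℤ_134: Commutative=Yes, Unity=Yes


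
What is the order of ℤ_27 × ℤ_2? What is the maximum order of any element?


|ℤ_27 × ℤ_2| = 27 × 2 = 54
Max element order = lcm(27,2) = 54
Cyclic? Yes (gcd=1)

|ℤ_27×ℤ_2| = 54, max element order = 54


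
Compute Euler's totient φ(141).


Factor n: 141 = 3 × 47
φ(n) = n · ∏(1 - 1/p) over distinct primes p | n
φ(141) = 141 · (1 - 1/3) · (1 - 1/47) = 92

φ(141) = 92


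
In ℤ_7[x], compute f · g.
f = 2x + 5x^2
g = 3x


Expand and collect like terms; reduce coefficients mod 7:
x^0: 0·0 = 0 ≡ 0 (mod 7)
x^1: 0·3 + 2·0 = 0 ≡ 0 (mod 7)
x^2: 2·3 + 5·0 = 6 ≡ 6 (mod 7)
x^3: 5·3 = 15 ≡ 1 (mod 7)
Result: 6x^2 + x^3

f · g = 6x^2 + x^3


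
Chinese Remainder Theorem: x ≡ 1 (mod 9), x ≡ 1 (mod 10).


m₁ = 9, m₂ = 10, gcd = 1, so CRT applies. M = m₁·m₂ = 90
Let M₁ = M/m₁ = 10, M₂ = M/m₂ = 9
Find y₁ ≡ M₁⁻¹ (mod m₁): 10⁻¹ ≡ 1 (mod 9)
Find y₂ ≡ M₂⁻¹ (mod m₂): 9⁻¹ ≡ 9 (mod 10)
x = a₁·M₁·y₁ + a₂·M₂·y₂ = 1·10·1 + 1·9·9 = 91
Reduce mod 90: x ≡ 1
Check: 1 mod 9 = 1 ✓, 1 mod 10 = 1 ✓

x ≡ 1 (mod 90)


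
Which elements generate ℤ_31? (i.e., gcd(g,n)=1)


g generates ℤ_n iff gcd(g,n) = 1
Prime factors of 31: 31
Generators are g ∈ {1,...,30} not divisible by any of these primes.
Generators: {1, 2, 3, 4, 5, 6, 7, 8, 9, 10, 11, 12, 13, 14, 15, 16, 17, 18, 19, 20, 21, 22, 23, 24, 25, 26, 27, 28, 29, 30}
Number of generators = φ(31) = 30

Generators of ℤ_31 = {1, 2, 3, 4, 5, 6, 7, 8, 9, 10, 11, 12, 13, 14, 15, 16, 17, 18, 19, 20, 21, 22, 23, 24, 25, 26, 27, 28, 29, 30}


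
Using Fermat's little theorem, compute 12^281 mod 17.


Fermat's little theorem: if p is prime and gcd(a,p)=1, then a^(p-1) ≡ 1 (mod p)
p = 17 is prime, gcd(12,17) = 1
Reduce exponent: 281 mod 16 = 9
So 12^281 ≡ 12^9 (mod 17)
12^9 mod 17 = 5

12^281 ≡ 5 (mod 17)


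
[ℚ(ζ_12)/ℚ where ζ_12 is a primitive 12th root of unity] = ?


[ℚ(ζ_n):ℚ] = deg Φ_n(x) = φ(n). Here φ(12) = 4

[ℚ(ζ_12)/ℚ where ζ_12 is a primitive 12th root of unity] = 4


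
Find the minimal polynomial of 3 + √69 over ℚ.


Let α = 3 + √69. Then α - 3 = √69, so (α - 3)² = 69, giving α² - 6α - 60 = 0. Degree 2 and α ∉ ℚ, so this is the minimal polynomial.

Minimal polynomial: x² - 6x - 60


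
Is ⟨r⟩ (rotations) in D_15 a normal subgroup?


H = ⟨r⟩ (rotations) in D_15
The rotation subgroup ⟨r⟩ has index 2 in D_15, so it is normal

Yes, normal subgroup


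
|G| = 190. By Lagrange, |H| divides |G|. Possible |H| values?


Lagrange's theorem: |H| divides |G|
|G| = 190
Divisors of 190: 1, 2, 5, 10, 19, 38, 95, 190

Possible subgroup orders: {1, 2, 5, 10, 19, 38, 95, 190}


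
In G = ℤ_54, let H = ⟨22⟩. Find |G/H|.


|⟨22⟩| = n / gcd(22, 54) = 54 / 2 = 27
H is normal (ℤ_54 is abelian).
|G/H| = |G| / |H| = 54 / 27 = 2

|G/H| = 2


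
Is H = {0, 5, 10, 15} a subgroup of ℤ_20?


Subgroup test for H = {0, 5, 10, 15} in (ℤ_20, +):
(1) 0 ∈ H? Yes
(2) Closure: for all a,b ∈ H, (a+b) mod 20 ∈ H? Yes
(3) Inverses: for all a ∈ H, -a mod 20 ∈ H? Yes

Yes, H is a subgroup of ℤ_20


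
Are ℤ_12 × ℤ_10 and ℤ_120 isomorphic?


Comparing ℤ_12 × ℤ_10 and ℤ_120:
gcd(12,10) = 2 ≠ 1. Max element order in ℤ_12×ℤ_10 is lcm(12,10) = 60 < 120, so it has no element of order 120

No, ℤ_12 × ℤ_10 ≇ ℤ_120


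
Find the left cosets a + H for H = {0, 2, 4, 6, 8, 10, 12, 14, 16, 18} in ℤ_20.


H = {0, 2, 4, 6, 8, 10, 12, 14, 16, 18}, |H| = 10
Number of cosets = |G|/|H| = 20/10 = 2
0 + H = {0, 2, 4, 6, 8, 10, 12, 14, 16, 18}
1 + H = {1, 3, 5, 7, 9, 11, 13, 15, 17, 19}

Cosets: 0+H={0,2,4,6,8,10,12,14,16,18}; 1+H={1,3,5,7,9,11,13,15,17,19}


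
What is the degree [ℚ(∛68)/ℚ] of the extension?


∛68 has minimal polynomial x³ - 68 (irreducible over ℚ since 68 is not a perfect cube)

[ℚ(∛68)/ℚ] = 3


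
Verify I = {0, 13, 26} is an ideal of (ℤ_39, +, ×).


Check ideal conditions for I = {0, 13, 26} in ℤ_39:
(1) I is an additive subgroup? Yes
(2) For r ∈ ℤ_39 and a ∈ I: r·a ∈ I? Yes

Yes, I is an ideal of ℤ_39


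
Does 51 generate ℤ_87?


g generates ℤ_n iff gcd(g, n) = 1
gcd(51, 87) = 3
Since gcd = 3 ≠ 1, ⟨51⟩ has order 29 < 87, so 51 is not a generator.

No, 51 does not generate ℤ_87


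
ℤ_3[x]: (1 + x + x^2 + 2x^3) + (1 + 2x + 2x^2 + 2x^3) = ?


Add coefficients mod 3:
x^0: 1 + 1 = 2 (mod 3)
x^1: 1 + 2 = 0 (mod 3)
x^2: 1 + 2 = 0 (mod 3)
x^3: 2 + 2 = 1 (mod 3)
Result: 2 + x^3

f + g = 2 + x^3


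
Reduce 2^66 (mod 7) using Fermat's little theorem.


Fermat's little theorem: if p is prime and gcd(a,p)=1, then a^(p-1) ≡ 1 (mod p)
p = 7 is prime, gcd(2,7) = 1
Reduce exponent: 66 mod 6 = 0
So 2^66 ≡ 2^0 (mod 7)
2^0 = 1

2^66 ≡ 1 (mod 7)


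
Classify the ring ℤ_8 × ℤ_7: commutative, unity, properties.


Direct product ring; commutative with unity (1,1); but (1,0)·(0,1) = (0,0) gives zero divisors, so not an integral domain
Commutative: Yes
Integral domain: No
Has unity: Yes

ℤ_8 × ℤ_7: Commutative=Yes, Unity=Yes


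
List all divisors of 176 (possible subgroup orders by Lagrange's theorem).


Lagrange's theorem: |H| divides |G|
|G| = 176
Divisors of 176: 1, 2, 4, 8, 11, 16, 22, 44, 88, 176

Possible subgroup orders: {1, 2, 4, 8, 11, 16, 22, 44, 88, 176}


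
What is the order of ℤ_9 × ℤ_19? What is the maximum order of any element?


|ℤ_9 × ℤ_19| = 9 × 19 = 171
Max element order = lcm(9,19) = 171
Cyclic? Yes (gcd=1)

|ℤ_9×ℤ_19| = 171, max element order = 171


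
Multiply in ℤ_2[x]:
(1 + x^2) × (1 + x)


Expand and collect like terms; reduce coefficients mod 2:
x^0: 1·1 = 1 ≡ 1 (mod 2)
x^1: 1·1 + 0·1 = 1 ≡ 1 (mod 2)
x^2: 0·1 + 1·1 = 1 ≡ 1 (mod 2)
x^3: 1·1 = 1 ≡ 1 (mod 2)
Result: 1 + x + x^2 + x^3

f · g = 1 + x + x^2 + x^3


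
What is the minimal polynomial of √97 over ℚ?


√97 satisfies x² - 97 = 0, irreducible over ℚ since 97 is squarefree

Minimal polynomial: x² - 97


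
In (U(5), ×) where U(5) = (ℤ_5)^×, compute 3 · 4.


Operation: multiplication mod 5
3 · 4 = (a × b) mod 5 with a = 3, b = 4

3 · 4 = 2


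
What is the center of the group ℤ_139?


Z(G) = {g ∈ G | gx = xg for all x ∈ G}
ℤ_139 is abelian, so Z(G) = G

Z(ℤ_139) = ℤ_139


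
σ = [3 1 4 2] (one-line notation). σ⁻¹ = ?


To find σ⁻¹, swap domain and range:
σ(1) = 3 → σ⁻¹(3) = 1
σ(2) = 1 → σ⁻¹(1) = 2
σ(3) = 4 → σ⁻¹(4) = 3
σ(4) = 2 → σ⁻¹(2) = 4

σ⁻¹ = [2 4 1 3]


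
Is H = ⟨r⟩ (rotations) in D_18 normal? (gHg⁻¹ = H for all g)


H = ⟨r⟩ (rotations) in D_18
The rotation subgroup ⟨r⟩ has index 2 in D_18, so it is normal

Yes, normal subgroup


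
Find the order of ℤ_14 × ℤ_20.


|A × B| = |A| · |B|
|ℤ_14 × ℤ_20| = 14 × 20 = 280

|ℤ_14 × ℤ_20| = 280


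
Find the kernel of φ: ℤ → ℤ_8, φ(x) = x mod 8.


Kernel = preimage of identity
ker(φ) = {x ∈ ℤ : x ≡ 0 (mod 8)} = 8ℤ = {0, ±8, ±16, ...}

ker(φ) = 8ℤ


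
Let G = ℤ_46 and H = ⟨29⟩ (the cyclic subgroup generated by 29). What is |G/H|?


|⟨29⟩| = n / gcd(29, 46) = 46 / 1 = 46
H is normal (ℤ_46 is abelian).
|G/H| = |G| / |H| = 46 / 46 = 1

|G/H| = 1


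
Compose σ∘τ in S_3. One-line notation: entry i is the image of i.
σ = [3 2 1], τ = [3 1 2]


σ∘τ: apply τ first, then σ
1 →τ 3 →σ 1
2 →τ 1 →σ 3
3 →τ 2 →σ 2

σ∘τ = [1 3 2]


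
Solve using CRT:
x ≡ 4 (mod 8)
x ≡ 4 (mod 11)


m₁ = 8, m₂ = 11, gcd = 1, so CRT applies. M = m₁·m₂ = 88
Let M₁ = M/m₁ = 11, M₂ = M/m₂ = 8
Find y₁ ≡ M₁⁻¹ (mod m₁): 11⁻¹ ≡ 3 (mod 8)
Find y₂ ≡ M₂⁻¹ (mod m₂): 8⁻¹ ≡ 7 (mod 11)
x = a₁·M₁·y₁ + a₂·M₂·y₂ = 4·11·3 + 4·8·7 = 356
Reduce mod 88: x ≡ 4
Check: 4 mod 8 = 4 ✓, 4 mod 11 = 4 ✓

x ≡ 4 (mod 88)


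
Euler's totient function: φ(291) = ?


Factor n: 291 = 3 × 97
φ(n) = n · ∏(1 - 1/p) over distinct primes p | n
φ(291) = 291 · (1 - 1/3) · (1 - 1/97) = 192

φ(291) = 192


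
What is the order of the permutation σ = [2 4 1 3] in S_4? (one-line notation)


Cycle decomposition: (1 2 4 3)
Cycle lengths: 4
Order = lcm(4) = 4

ord(σ) = 4


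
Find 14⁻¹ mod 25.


Use the extended Euclidean algorithm to write 1 = 14·s + 25·t; then s mod 25 is the inverse.
Euclidean algorithm:
  14 = 0·25 + 14
  25 = 1·14 + 11
  14 = 1·11 + 3
  11 = 3·3 + 2
  3 = 1·2 + 1
  2 = 2·1 + 0
gcd(14,25) = 1
Back-substitution gives: 14·(9) + 25·(-5) = 1
So 14⁻¹ ≡ 9 ≡ 9 (mod 25)
Check: 14 × 9 = 126 ≡ 1 (mod 25) ✓

14⁻¹ ≡ 9 (mod 25)


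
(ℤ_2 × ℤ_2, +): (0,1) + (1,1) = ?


Operation: componentwise addition mod (2, 2)
(0,1) + (1,1) = ((a₁+b₁) mod 2, (a₂+b₂) mod 2) with a = (0,1), b = (1,1)

(0,1) + (1,1) = (1,0)


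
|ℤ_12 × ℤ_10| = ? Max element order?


|ℤ_12 × ℤ_10| = 12 × 10 = 120
Max element order = lcm(12,10) = 60
Cyclic? No (gcd=2)

|ℤ_12×ℤ_10| = 120, max element order = 60


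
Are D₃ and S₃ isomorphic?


Comparing D₃ and S₃:
Both are the unique non-abelian group of order 6

Yes, D₃ ≅ S₃


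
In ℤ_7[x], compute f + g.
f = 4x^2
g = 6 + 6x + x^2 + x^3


Add coefficients mod 7:
x^0: 0 + 6 = 6 (mod 7)
x^1: 0 + 6 = 6 (mod 7)
x^2: 4 + 1 = 5 (mod 7)
x^3: 0 + 1 = 1 (mod 7)
Result: 6 + 6x + 5x^2 + x^3

f + g = 6 + 6x + 5x^2 + x^3


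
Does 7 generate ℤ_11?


g generates ℤ_n iff gcd(g, n) = 1
gcd(7, 11) = 1
Since gcd = 1, 7 is a generator.

Yes, 7 generates ℤ_11


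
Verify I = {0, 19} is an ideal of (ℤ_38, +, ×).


Check ideal conditions for I = {0, 19} in ℤ_38:
(1) I is an additive subgroup? Yes
(2) For r ∈ ℤ_38 and a ∈ I: r·a ∈ I? Yes

Yes, I is an ideal of ℤ_38


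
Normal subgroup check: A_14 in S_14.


H = A_14 in S_14
A_14 has index 2 in S_14, and every subgroup of index 2 is normal

Yes, normal subgroup


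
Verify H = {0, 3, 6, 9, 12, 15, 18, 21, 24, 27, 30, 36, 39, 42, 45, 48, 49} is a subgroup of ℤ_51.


Subgroup test for H = {0, 3, 6, 9, 12, 15, 18, 21, 24, 27, 30, 36, 39, 42, 45, 48, 49} in (ℤ_51, +):
(1) 0 ∈ H? Yes
(2) Closure: for all a,b ∈ H, (a+b) mod 51 ∈ H? No  [counterexample: 3 + 30 = 33 ∉ H]
(3) Inverses: for all a ∈ H, -a mod 51 ∈ H? No

No, H is not a subgroup of ℤ_51


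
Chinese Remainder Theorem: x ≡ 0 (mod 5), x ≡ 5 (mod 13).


m₁ = 5, m₂ = 13, gcd = 1, so CRT applies. M = m₁·m₂ = 65
Let M₁ = M/m₁ = 13, M₂ = M/m₂ = 5
Find y₁ ≡ M₁⁻¹ (mod m₁): 13⁻¹ ≡ 2 (mod 5)
Find y₂ ≡ M₂⁻¹ (mod m₂): 5⁻¹ ≡ 8 (mod 13)
x = a₁·M₁·y₁ + a₂·M₂·y₂ = 0·13·2 + 5·5·8 = 200
Reduce mod 65: x ≡ 5
Check: 5 mod 5 = 0 ✓, 5 mod 13 = 5 ✓

x ≡ 5 (mod 65)


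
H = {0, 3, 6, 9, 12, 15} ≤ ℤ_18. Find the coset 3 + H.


3 + H = {3 + h (mod 18) : h ∈ H}
3+0=3, 3+3=6, 3+6=9, 3+9=12, 3+12=15, 3+15=0
3 + H = {0, 3, 6, 9, 12, 15} = 0 + H

3 + H = {0, 3, 6, 9, 12, 15}


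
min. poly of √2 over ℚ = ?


√2 satisfies x² - 2 = 0, irreducible over ℚ since 2 is squarefree

Minimal polynomial: x² - 2


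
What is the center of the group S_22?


Z(G) = {g ∈ G | gx = xg for all x ∈ G}
S_n is non-abelian for n ≥ 3; Z(S_22) is trivial

Z(S_22) = {e}


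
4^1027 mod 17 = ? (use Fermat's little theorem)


Fermat's little theorem: if p is prime and gcd(a,p)=1, then a^(p-1) ≡ 1 (mod p)
p = 17 is prime, gcd(4,17) = 1
Reduce exponent: 1027 mod 16 = 3
So 4^1027 ≡ 4^3 (mod 17)
4^3 mod 17 = 13

4^1027 ≡ 13 (mod 17)


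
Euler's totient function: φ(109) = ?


Factor n: 109 = 109
φ(n) = n · ∏(1 - 1/p) over distinct primes p | n
φ(109) = 109 · (1 - 1/109) = 108

φ(109) = 108


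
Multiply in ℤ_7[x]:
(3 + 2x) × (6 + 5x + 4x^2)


Expand and collect like terms; reduce coefficients mod 7:
x^0: 3·6 = 18 ≡ 4 (mod 7)
x^1: 3·5 + 2·6 = 27 ≡ 6 (mod 7)
x^2: 3·4 + 2·5 = 22 ≡ 1 (mod 7)
x^3: 2·4 = 8 ≡ 1 (mod 7)
Result: 4 + 6x + x^2 + x^3

f · g = 4 + 6x + x^2 + x^3


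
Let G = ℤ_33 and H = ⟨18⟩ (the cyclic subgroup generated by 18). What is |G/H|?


|⟨18⟩| = n / gcd(18, 33) = 33 / 3 = 11
H is normal (ℤ_33 is abelian).
|G/H| = |G| / |H| = 33 / 11 = 3

|G/H| = 3


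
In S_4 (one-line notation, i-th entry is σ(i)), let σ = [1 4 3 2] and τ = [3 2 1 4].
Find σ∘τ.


σ∘τ: apply τ first, then σ
1 →τ 3 →σ 3
2 →τ 2 →σ 4
3 →τ 1 →σ 1
4 →τ 4 →σ 2

σ∘τ = [3 4 1 2]


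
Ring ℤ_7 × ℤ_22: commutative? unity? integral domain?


Direct product ring; commutative with unity (1,1); but (1,0)·(0,1) = (0,0) gives zero divisors, so not an integral domain
Commutative: Yes
Integral domain: No
Has unity: Yes

ℤ_7 × ℤ_22: Commutative=Yes, Unity=Yes


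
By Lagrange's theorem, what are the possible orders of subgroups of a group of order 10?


Lagrange's theorem: |H| divides |G|
|G| = 10
Divisors of 10: 1, 2, 5, 10

Possible subgroup orders: {1, 2, 5, 10}


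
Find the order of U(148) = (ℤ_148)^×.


U(n) is the group of units mod n; |U(n)| = φ(n)
|U(148)| = φ(148) = 72

|U(148) = (ℤ_148)^×| = 72


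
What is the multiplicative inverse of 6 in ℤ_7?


Use the extended Euclidean algorithm to write 1 = 6·s + 7·t; then s mod 7 is the inverse.
Euclidean algorithm:
  6 = 0·7 + 6
  7 = 1·6 + 1
  6 = 6·1 + 0
gcd(6,7) = 1
Back-substitution gives: 6·(-1) + 7·(1) = 1
So 6⁻¹ ≡ -1 ≡ 6 (mod 7)
Check: 6 × 6 = 36 ≡ 1 (mod 7) ✓

6⁻¹ ≡ 6 (mod 7)


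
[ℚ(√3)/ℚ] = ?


√3 has minimal polynomial x² - 3 (irreducible over ℚ since 3 is squarefree)

[ℚ(√3)/ℚ] = 2


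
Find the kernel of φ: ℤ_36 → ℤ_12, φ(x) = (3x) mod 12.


Kernel = preimage of identity
ker(φ) = {x ∈ ℤ_36 : 3x ≡ 0 (mod 12)}. Since 12 | 36, φ is well-defined. The kernel is the cyclic subgroup ⟨4⟩ of ℤ_36 (order 9), i.e. {0, 4, 8, 12, 16, 20, 24, 28, 32}

ker(φ) = {0, 4, 8, 12, 16, 20, 24, 28, 32}


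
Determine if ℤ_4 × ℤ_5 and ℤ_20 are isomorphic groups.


Comparing ℤ_4 × ℤ_5 and ℤ_20:
gcd(4,5) = 1, so ℤ_4 × ℤ_5 ≅ ℤ_20 (CRT)

Yes, ℤ_4 × ℤ_5 ≅ ℤ_20


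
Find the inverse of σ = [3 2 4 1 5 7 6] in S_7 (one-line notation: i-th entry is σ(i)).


To find σ⁻¹, swap domain and range:
σ(1) = 3 → σ⁻¹(3) = 1
σ(2) = 2 → σ⁻¹(2) = 2
σ(3) = 4 → σ⁻¹(4) = 3
σ(4) = 1 → σ⁻¹(1) = 4
σ(5) = 5 → σ⁻¹(5) = 5
σ(6) = 7 → σ⁻¹(7) = 6
σ(7) = 6 → σ⁻¹(6) = 7

σ⁻¹ = [4 2 1 3 5 7 6]


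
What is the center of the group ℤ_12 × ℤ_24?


Z(G) = {g ∈ G | gx = xg for all x ∈ G}
Direct product of abelian groups is abelian, so Z(G) = G

Z(ℤ_12 × ℤ_24) = ℤ_12 × ℤ_24


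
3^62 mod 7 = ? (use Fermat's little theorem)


Fermat's little theorem: if p is prime and gcd(a,p)=1, then a^(p-1) ≡ 1 (mod p)
p = 7 is prime, gcd(3,7) = 1
Reduce exponent: 62 mod 6 = 2
So 3^62 ≡ 3^2 (mod 7)
3^2 mod 7 = 2

3^62 ≡ 2 (mod 7)


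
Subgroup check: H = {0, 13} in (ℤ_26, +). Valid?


Subgroup test for H = {0, 13} in (ℤ_26, +):
(1) 0 ∈ H? Yes
(2) Closure: for all a,b ∈ H, (a+b) mod 26 ∈ H? Yes
(3) Inverses: for all a ∈ H, -a mod 26 ∈ H? Yes

Yes, H is a subgroup of ℤ_26


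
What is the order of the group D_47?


|D_n| = 2n (n rotations and n reflections)
|D_47| = 2×47 = 94

|D_47| = 94


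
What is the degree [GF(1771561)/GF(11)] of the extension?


GF(1771561) = GF(11^6), so the extension degree is 6

[GF(1771561)/GF(11)] = 6


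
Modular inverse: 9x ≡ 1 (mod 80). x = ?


Use the extended Euclidean algorithm to write 1 = 9·s + 80·t; then s mod 80 is the inverse.
Euclidean algorithm:
  9 = 0·80 + 9
  80 = 8·9 + 8
  9 = 1·8 + 1
  8 = 8·1 + 0
gcd(9,80) = 1
Back-substitution gives: 9·(9) + 80·(-1) = 1
So 9⁻¹ ≡ 9 ≡ 9 (mod 80)
Check: 9 × 9 = 81 ≡ 1 (mod 80) ✓

9⁻¹ ≡ 9 (mod 80)


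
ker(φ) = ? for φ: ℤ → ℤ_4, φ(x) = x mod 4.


Kernel = preimage of identity
ker(φ) = {x ∈ ℤ : x ≡ 0 (mod 4)} = 4ℤ = {0, ±4, ±8, ...}

ker(φ) = 4ℤ


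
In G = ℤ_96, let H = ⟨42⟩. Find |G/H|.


|⟨42⟩| = n / gcd(42, 96) = 96 / 6 = 16
H is normal (ℤ_96 is abelian).
|G/H| = |G| / |H| = 96 / 16 = 6

|G/H| = 6


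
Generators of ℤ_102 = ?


g generates ℤ_n iff gcd(g,n) = 1
Prime factors of 102: 2, 3, 17
Generators are g ∈ {1,...,101} not divisible by any of these primes.
Generators: {1, 5, 7, 11, 13, 19, 23, 25, 29, 31, 35, 37, 41, 43, 47, 49, 53, 55, 59, 61, 65, 67, 71, 73, 77, 79, 83, 89, 91, 95, 97, 101}
Number of generators = φ(102) = 32

Generators of ℤ_102 = {1, 5, 7, 11, 13, 19, 23, 25, 29, 31, 35, 37, 41, 43, 47, 49, 53, 55, 59, 61, 65, 67, 71, 73, 77, 79, 83, 89, 91, 95, 97, 101}


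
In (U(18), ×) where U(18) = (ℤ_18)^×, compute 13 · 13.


Operation: multiplication mod 18
13 · 13 = (a × b) mod 18 with a = 13, b = 13

13 · 13 = 7


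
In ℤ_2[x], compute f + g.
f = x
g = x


Add coefficients mod 2:
x^0: 0 + 0 = 0 (mod 2)
x^1: 1 + 1 = 0 (mod 2)
Result: 0

f + g = 0


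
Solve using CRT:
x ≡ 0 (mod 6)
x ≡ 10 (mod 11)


m₁ = 6, m₂ = 11, gcd = 1, so CRT applies. M = m₁·m₂ = 66
Let M₁ = M/m₁ = 11, M₂ = M/m₂ = 6
Find y₁ ≡ M₁⁻¹ (mod m₁): 11⁻¹ ≡ 5 (mod 6)
Find y₂ ≡ M₂⁻¹ (mod m₂): 6⁻¹ ≡ 2 (mod 11)
x = a₁·M₁·y₁ + a₂·M₂·y₂ = 0·11·5 + 10·6·2 = 120
Reduce mod 66: x ≡ 54
Check: 54 mod 6 = 0 ✓, 54 mod 11 = 10 ✓

x ≡ 54 (mod 66)


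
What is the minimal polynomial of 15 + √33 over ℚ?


Let α = 15 + √33. Then α - 15 = √33, so (α - 15)² = 33, giving α² - 30α + 192 = 0. Degree 2 and α ∉ ℚ, so this is the minimal polynomial.

Minimal polynomial: x² - 30x + 192


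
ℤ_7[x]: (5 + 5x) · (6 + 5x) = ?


Expand and collect like terms; reduce coefficients mod 7:
x^0: 5·6 = 30 ≡ 2 (mod 7)
x^1: 5·5 + 5·6 = 55 ≡ 6 (mod 7)
x^2: 5·5 = 25 ≡ 4 (mod 7)
Result: 2 + 6x + 4x^2

f · g = 2 + 6x + 4x^2


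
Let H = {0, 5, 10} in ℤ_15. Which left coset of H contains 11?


11 + H = {11 + h (mod 15) : h ∈ H}
11+0=11, 11+5=1, 11+10=6
11 + H = {1, 6, 11} = 1 + H

11 + H = {1, 6, 11}


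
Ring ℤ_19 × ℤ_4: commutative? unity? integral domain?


Direct product ring; commutative with unity (1,1); but (1,0)·(0,1) = (0,0) gives zero divisors, so not an integral domain
Commutative: Yes
Integral domain: No
Has unity: Yes

ℤ_19 × ℤ_4: Commutative=Yes, Unity=Yes


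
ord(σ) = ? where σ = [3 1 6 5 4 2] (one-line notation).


Cycle decomposition: (1 3 6 2) (4 5)
Cycle lengths: 4, 2
Order = lcm(4, 2) = 4

ord(σ) = 4


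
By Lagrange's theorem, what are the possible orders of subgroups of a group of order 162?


Lagrange's theorem: |H| divides |G|
|G| = 162
Divisors of 162: 1, 2, 3, 6, 9, 18, 27, 54, 81, 162

Possible subgroup orders: {1, 2, 3, 6, 9, 18, 27, 54, 81, 162}


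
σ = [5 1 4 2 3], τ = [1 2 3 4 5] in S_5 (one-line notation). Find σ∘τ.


σ∘τ: apply τ first, then σ
1 →τ 1 →σ 5
2 →τ 2 →σ 1
3 →τ 3 →σ 4
4 →τ 4 →σ 2
5 →τ 5 →σ 3

σ∘τ = [5 1 4 2 3]


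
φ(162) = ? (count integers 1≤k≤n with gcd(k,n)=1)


Factor n: 162 = 2 × 3^4
φ(n) = n · ∏(1 - 1/p) over distinct primes p | n
φ(162) = 162 · (1 - 1/2) · (1 - 1/3) = 54

φ(162) = 54


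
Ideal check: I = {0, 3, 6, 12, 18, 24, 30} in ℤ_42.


Check ideal conditions for I = {0, 3, 6, 12, 18, 24, 30} in ℤ_42:
(1) I is an additive subgroup? No
(2) For r ∈ ℤ_42 and a ∈ I: r·a ∈ I? No  [counterexample: r=2, a=18, r·a mod 42 = 36 ∉ I]

No, I is not an ideal of ℤ_42


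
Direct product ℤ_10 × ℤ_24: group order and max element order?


|ℤ_10 × ℤ_24| = 10 × 24 = 240
Max element order = lcm(10,24) = 120
Cyclic? No (gcd=2)

|ℤ_10×ℤ_24| = 240, max element order = 120


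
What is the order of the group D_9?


|D_n| = 2n (n rotations and n reflections)
|D_9| = 2×9 = 18

|D_9| = 18


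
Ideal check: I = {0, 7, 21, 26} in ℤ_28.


Check ideal conditions for I = {0, 7, 21, 26} in ℤ_28:
(1) I is an additive subgroup? No
(2) For r ∈ ℤ_28 and a ∈ I: r·a ∈ I? No  [counterexample: r=2, a=7, r·a mod 28 = 14 ∉ I]

No, I is not an ideal of ℤ_28


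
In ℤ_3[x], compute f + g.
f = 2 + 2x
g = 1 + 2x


Add coefficients mod 3:
x^0: 2 + 1 = 0 (mod 3)
x^1: 2 + 2 = 1 (mod 3)
Result: x

f + g = x


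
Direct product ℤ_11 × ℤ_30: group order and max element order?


|ℤ_11 × ℤ_30| = 11 × 30 = 330
Max element order = lcm(11,30) = 330
Cyclic? Yes (gcd=1)

|ℤ_11×ℤ_30| = 330, max element order = 330


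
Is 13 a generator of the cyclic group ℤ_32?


g generates ℤ_n iff gcd(g, n) = 1
gcd(13, 32) = 1
Since gcd = 1, 13 is a generator.

Yes, 13 generates ℤ_32


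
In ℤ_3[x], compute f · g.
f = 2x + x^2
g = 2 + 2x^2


Expand and collect like terms; reduce coefficients mod 3:
x^0: 0·2 = 0 ≡ 0 (mod 3)
x^1: 0·0 + 2·2 = 4 ≡ 1 (mod 3)
x^2: 0·2 + 2·0 + 1·2 = 2 ≡ 2 (mod 3)
x^3: 2·2 + 1·0 = 4 ≡ 1 (mod 3)
x^4: 1·2 = 2 ≡ 2 (mod 3)
Result: x + 2x^2 + x^3 + 2x^4

f · g = x + 2x^2 + x^3 + 2x^4


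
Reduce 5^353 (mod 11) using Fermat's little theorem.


Fermat's little theorem: if p is prime and gcd(a,p)=1, then a^(p-1) ≡ 1 (mod p)
p = 11 is prime, gcd(5,11) = 1
Reduce exponent: 353 mod 10 = 3
So 5^353 ≡ 5^3 (mod 11)
5^3 mod 11 = 4

5^353 ≡ 4 (mod 11)


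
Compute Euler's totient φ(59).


Factor n: 59 = 59
φ(n) = n · ∏(1 - 1/p) over distinct primes p | n
φ(59) = 59 · (1 - 1/59) = 58

φ(59) = 58


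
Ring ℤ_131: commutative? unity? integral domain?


ℤ_131 is a commutative ring with unity 1; 131 is prime, so ℤ_131 is a field (hence an integral domain)
Commutative: Yes
Integral domain: Yes
Has unity: Yes

ℤ_131: Commutative=Yes, Unity=Yes


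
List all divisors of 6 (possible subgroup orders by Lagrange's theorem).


Lagrange's theorem: |H| divides |G|
|G| = 6
Divisors of 6: 1, 2, 3, 6

Possible subgroup orders: {1, 2, 3, 6}


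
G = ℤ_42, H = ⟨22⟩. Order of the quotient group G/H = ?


|⟨22⟩| = n / gcd(22, 42) = 42 / 2 = 21
H is normal (ℤ_42 is abelian).
|G/H| = |G| / |H| = 42 / 21 = 2

|G/H| = 2


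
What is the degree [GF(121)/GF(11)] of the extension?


GF(121) = GF(11^2), so the extension degree is 2

[GF(121)/GF(11)] = 2


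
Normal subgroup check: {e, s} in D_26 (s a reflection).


H = {e, s} in D_26 (s a reflection)
r·s·r⁻¹ = sr⁻² ≠ s for n ≥ 3, so {e, s} is not closed under conjugation

No, not a normal subgroup


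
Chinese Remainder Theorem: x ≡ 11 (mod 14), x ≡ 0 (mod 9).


m₁ = 14, m₂ = 9, gcd = 1, so CRT applies. M = m₁·m₂ = 126
Let M₁ = M/m₁ = 9, M₂ = M/m₂ = 14
Find y₁ ≡ M₁⁻¹ (mod m₁): 9⁻¹ ≡ 11 (mod 14)
Find y₂ ≡ M₂⁻¹ (mod m₂): 14⁻¹ ≡ 2 (mod 9)
x = a₁·M₁·y₁ + a₂·M₂·y₂ = 11·9·11 + 0·14·2 = 1089
Reduce mod 126: x ≡ 81
Check: 81 mod 14 = 11 ✓, 81 mod 9 = 0 ✓

x ≡ 81 (mod 126)


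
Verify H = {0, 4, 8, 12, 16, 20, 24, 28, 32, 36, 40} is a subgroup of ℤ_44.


Subgroup test for H = {0, 4, 8, 12, 16, 20, 24, 28, 32, 36, 40} in (ℤ_44, +):
(1) 0 ∈ H? Yes
(2) Closure: for all a,b ∈ H, (a+b) mod 44 ∈ H? Yes
(3) Inverses: for all a ∈ H, -a mod 44 ∈ H? Yes

Yes, H is a subgroup of ℤ_44


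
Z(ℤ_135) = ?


Z(G) = {g ∈ G | gx = xg for all x ∈ G}
ℤ_135 is abelian, so Z(G) = G

Z(ℤ_135) = ℤ_135


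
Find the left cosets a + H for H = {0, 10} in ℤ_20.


H = {0, 10}, |H| = 2
Number of cosets = |G|/|H| = 20/2 = 10
0 + H = {0, 10}
1 + H = {1, 11}
2 + H = {2, 12}
3 + H = {3, 13}
4 + H = {4, 14}
5 + H = {5, 15}
6 + H = {6, 16}
7 + H = {7, 17}
8 + H = {8, 18}
9 + H = {9, 19}

Cosets: 0+H={0,10}; 1+H={1,11}; 2+H={2,12}; 3+H={3,13}; 4+H={4,14}; 5+H={5,15}; 6+H={6,16}; 7+H={7,17}; 8+H={8,18}; 9+H={9,19}


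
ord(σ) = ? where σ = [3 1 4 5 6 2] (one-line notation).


Cycle decomposition: (1 3 4 5 6 2)
Cycle lengths: 6
Order = lcm(6) = 6

ord(σ) = 6


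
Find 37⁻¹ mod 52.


Use the extended Euclidean algorithm to write 1 = 37·s + 52·t; then s mod 52 is the inverse.
Euclidean algorithm:
  37 = 0·52 + 37
  52 = 1·37 + 15
  37 = 2·15 + 7
  15 = 2·7 + 1
  7 = 7·1 + 0
gcd(37,52) = 1
Back-substitution gives: 37·(-7) + 52·(5) = 1
So 37⁻¹ ≡ -7 ≡ 45 (mod 52)
Check: 37 × 45 = 1665 ≡ 1 (mod 52) ✓

37⁻¹ ≡ 45 (mod 52)


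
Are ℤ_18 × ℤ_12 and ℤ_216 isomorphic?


Comparing ℤ_18 × ℤ_12 and ℤ_216:
gcd(18,12) = 6 ≠ 1. Max element order in ℤ_18×ℤ_12 is lcm(18,12) = 36 < 216, so it has no element of order 216

No, ℤ_18 × ℤ_12 ≇ ℤ_216


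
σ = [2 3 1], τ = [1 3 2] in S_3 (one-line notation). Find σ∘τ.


σ∘τ: apply τ first, then σ
1 →τ 1 →σ 2
2 →τ 3 →σ 1
3 →τ 2 →σ 3

σ∘τ = [2 1 3]


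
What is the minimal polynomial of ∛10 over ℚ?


∛10 satisfies x³ - 10 = 0, irreducible over ℚ (no rational root; 10 is not a perfect cube)

Minimal polynomial: x³ - 10


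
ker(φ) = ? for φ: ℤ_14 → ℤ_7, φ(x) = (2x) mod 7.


Kernel = preimage of identity
ker(φ) = {x ∈ ℤ_14 : 2x ≡ 0 (mod 7)}. Since 7 | 14, φ is well-defined. The kernel is the cyclic subgroup ⟨7⟩ of ℤ_14 (order 2), i.e. {0, 7}

ker(φ) = {0, 7}


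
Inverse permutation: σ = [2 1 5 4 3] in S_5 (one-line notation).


To find σ⁻¹, swap domain and range:
σ(1) = 2 → σ⁻¹(2) = 1
σ(2) = 1 → σ⁻¹(1) = 2
σ(3) = 5 → σ⁻¹(5) = 3
σ(4) = 4 → σ⁻¹(4) = 4
σ(5) = 3 → σ⁻¹(3) = 5

σ⁻¹ = [2 1 5 4 3]


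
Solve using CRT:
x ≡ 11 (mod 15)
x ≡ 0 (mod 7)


m₁ = 15, m₂ = 7, gcd = 1, so CRT applies. M = m₁·m₂ = 105
Let M₁ = M/m₁ = 7, M₂ = M/m₂ = 15
Find y₁ ≡ M₁⁻¹ (mod m₁): 7⁻¹ ≡ 13 (mod 15)
Find y₂ ≡ M₂⁻¹ (mod m₂): 15⁻¹ ≡ 1 (mod 7)
x = a₁·M₁·y₁ + a₂·M₂·y₂ = 11·7·13 + 0·15·1 = 1001
Reduce mod 105: x ≡ 56
Check: 56 mod 15 = 11 ✓, 56 mod 7 = 0 ✓

x ≡ 56 (mod 105)


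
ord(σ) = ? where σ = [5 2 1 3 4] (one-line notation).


Cycle decomposition: (1 5 4 3)
Cycle lengths: 4
Order = lcm(4) = 4

ord(σ) = 4


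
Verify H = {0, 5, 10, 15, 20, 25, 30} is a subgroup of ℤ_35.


Subgroup test for H = {0, 5, 10, 15, 20, 25, 30} in (ℤ_35, +):
(1) 0 ∈ H? Yes
(2) Closure: for all a,b ∈ H, (a+b) mod 35 ∈ H? Yes
(3) Inverses: for all a ∈ H, -a mod 35 ∈ H? Yes

Yes, H is a subgroup of ℤ_35


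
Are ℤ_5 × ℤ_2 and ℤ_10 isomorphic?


Comparing ℤ_5 × ℤ_2 and ℤ_10:
gcd(5,2) = 1, so ℤ_5 × ℤ_2 ≅ ℤ_10 (CRT)

Yes, ℤ_5 × ℤ_2 ≅ ℤ_10


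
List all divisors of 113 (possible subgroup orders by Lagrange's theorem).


Lagrange's theorem: |H| divides |G|
|G| = 113
Divisors of 113: 1, 113

Possible subgroup orders: {1, 113}


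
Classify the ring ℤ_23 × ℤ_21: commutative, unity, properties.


Direct product ring; commutative with unity (1,1); but (1,0)·(0,1) = (0,0) gives zero divisors, so not an integral domain
Commutative: Yes
Integral domain: No
Has unity: Yes

ℤ_23 × ℤ_21: Commutative=Yes, Unity=Yes


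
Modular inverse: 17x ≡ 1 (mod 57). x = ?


Use the extended Euclidean algorithm to write 1 = 17·s + 57·t; then s mod 57 is the inverse.
Euclidean algorithm:
  17 = 0·57 + 17
  57 = 3·17 + 6
  17 = 2·6 + 5
  6 = 1·5 + 1
  5 = 5·1 + 0
gcd(17,57) = 1
Back-substitution gives: 17·(-10) + 57·(3) = 1
So 17⁻¹ ≡ -10 ≡ 47 (mod 57)
Check: 17 × 47 = 799 ≡ 1 (mod 57) ✓

17⁻¹ ≡ 47 (mod 57)


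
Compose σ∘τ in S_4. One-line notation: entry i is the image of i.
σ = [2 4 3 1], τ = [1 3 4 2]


σ∘τ: apply τ first, then σ
1 →τ 1 →σ 2
2 →τ 3 →σ 3
3 →τ 4 →σ 1
4 →τ 2 →σ 4

σ∘τ = [2 3 1 4]


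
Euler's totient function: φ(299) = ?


Factor n: 299 = 13 × 23
φ(n) = n · ∏(1 - 1/p) over distinct primes p | n
φ(299) = 299 · (1 - 1/13) · (1 - 1/23) = 264

φ(299) = 264


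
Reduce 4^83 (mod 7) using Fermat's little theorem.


Fermat's little theorem: if p is prime and gcd(a,p)=1, then a^(p-1) ≡ 1 (mod p)
p = 7 is prime, gcd(4,7) = 1
Reduce exponent: 83 mod 6 = 5
So 4^83 ≡ 4^5 (mod 7)
4^5 mod 7 = 2

4^83 ≡ 2 (mod 7)


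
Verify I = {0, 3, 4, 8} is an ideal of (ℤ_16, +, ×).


Check ideal conditions for I = {0, 3, 4, 8} in ℤ_16:
(1) I is an additive subgroup? No
(2) For r ∈ ℤ_16 and a ∈ I: r·a ∈ I? No  [counterexample: r=2, a=3, r·a mod 16 = 6 ∉ I]

No, I is not an ideal of ℤ_16


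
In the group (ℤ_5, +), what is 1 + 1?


Operation: addition mod 5
1 + 1 = (a + b) mod 5 with a = 1, b = 1

1 + 1 = 2


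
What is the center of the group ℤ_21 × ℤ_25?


Z(G) = {g ∈ G | gx = xg for all x ∈ G}
Direct product of abelian groups is abelian, so Z(G) = G

Z(ℤ_21 × ℤ_25) = ℤ_21 × ℤ_25


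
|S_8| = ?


|S_n| = n! (number of permutations of n symbols)
|S_8| = 8! = 40320

|S_8| = 40320


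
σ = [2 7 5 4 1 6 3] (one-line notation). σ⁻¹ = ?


To find σ⁻¹, swap domain and range:
σ(1) = 2 → σ⁻¹(2) = 1
σ(2) = 7 → σ⁻¹(7) = 2
σ(3) = 5 → σ⁻¹(5) = 3
σ(4) = 4 → σ⁻¹(4) = 4
σ(5) = 1 → σ⁻¹(1) = 5
σ(6) = 6 → σ⁻¹(6) = 6
σ(7) = 3 → σ⁻¹(3) = 7

σ⁻¹ = [5 1 7 4 3 6 2]


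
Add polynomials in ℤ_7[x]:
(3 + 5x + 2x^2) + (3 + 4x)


Add coefficients mod 7:
x^0: 3 + 3 = 6 (mod 7)
x^1: 5 + 4 = 2 (mod 7)
x^2: 2 + 0 = 2 (mod 7)
Result: 6 + 2x + 2x^2

f + g = 6 + 2x + 2x^2


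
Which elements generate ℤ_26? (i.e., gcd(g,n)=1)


g generates ℤ_n iff gcd(g,n) = 1
Prime factors of 26: 2, 13
Generators are g ∈ {1,...,25} not divisible by any of these primes.
Generators: {1, 3, 5, 7, 9, 11, 15, 17, 19, 21, 23, 25}
Number of generators = φ(26) = 12

Generators of ℤ_26 = {1, 3, 5, 7, 9, 11, 15, 17, 19, 21, 23, 25}


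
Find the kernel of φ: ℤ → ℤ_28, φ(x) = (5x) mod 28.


Kernel = preimage of identity
ker(φ) = {x ∈ ℤ : 5x ≡ 0 (mod 28)}. gcd(5,28) = 1, so 5x ≡ 0 (mod 28) ⟺ x ≡ 0 (mod 28/1 = 28). Hence ker(φ) = 28ℤ

ker(φ) = 28ℤ


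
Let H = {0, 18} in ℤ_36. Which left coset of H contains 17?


17 + H = {17 + h (mod 36) : h ∈ H}
17+0=17, 17+18=35

17 + H = {17, 35}


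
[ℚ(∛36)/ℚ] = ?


∛36 has minimal polynomial x³ - 36 (irreducible over ℚ since 36 is not a perfect cube)

[ℚ(∛36)/ℚ] = 3


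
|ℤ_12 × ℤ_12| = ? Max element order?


|ℤ_12 × ℤ_12| = 12 × 12 = 144
Max element order = lcm(12,12) = 12
Cyclic? No (gcd=12)

|ℤ_12×ℤ_12| = 144, max element order = 12


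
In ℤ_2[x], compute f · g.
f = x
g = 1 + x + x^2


Expand and collect like terms; reduce coefficients mod 2:
x^0: 0·1 = 0 ≡ 0 (mod 2)
x^1: 0·1 + 1·1 = 1 ≡ 1 (mod 2)
x^2: 0·1 + 1·1 = 1 ≡ 1 (mod 2)
x^3: 1·1 = 1 ≡ 1 (mod 2)
Result: x + x^2 + x^3

f · g = x + x^2 + x^3


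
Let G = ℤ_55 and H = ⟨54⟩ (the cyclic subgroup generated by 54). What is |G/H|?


|⟨54⟩| = n / gcd(54, 55) = 55 / 1 = 55
H is normal (ℤ_55 is abelian).
|G/H| = |G| / |H| = 55 / 55 = 1

|G/H| = 1


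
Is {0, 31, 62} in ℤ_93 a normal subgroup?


H = {0, 31, 62} in ℤ_93
ℤ_93 is abelian; every subgroup of an abelian group is normal

Yes, normal subgroup


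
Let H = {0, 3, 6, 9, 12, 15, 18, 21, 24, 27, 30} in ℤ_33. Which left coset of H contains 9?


9 + H = {9 + h (mod 33) : h ∈ H}
9+0=9, 9+3=12, 9+6=15, 9+9=18, 9+12=21, 9+15=24, 9+18=27, 9+21=30, 9+24=0, 9+27=3, 9+30=6
9 + H = {0, 3, 6, 9, 12, 15, 18, 21, 24, 27, 30} = 0 + H

9 + H = {0, 3, 6, 9, 12, 15, 18, 21, 24, 27, 30}


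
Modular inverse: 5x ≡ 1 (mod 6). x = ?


Use the extended Euclidean algorithm to write 1 = 5·s + 6·t; then s mod 6 is the inverse.
Euclidean algorithm:
  5 = 0·6 + 5
  6 = 1·5 + 1
  5 = 5·1 + 0
gcd(5,6) = 1
Back-substitution gives: 5·(-1) + 6·(1) = 1
So 5⁻¹ ≡ -1 ≡ 5 (mod 6)
Check: 5 × 5 = 25 ≡ 1 (mod 6) ✓

5⁻¹ ≡ 5 (mod 6)


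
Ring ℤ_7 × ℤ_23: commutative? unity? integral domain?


Direct product ring; commutative with unity (1,1); but (1,0)·(0,1) = (0,0) gives zero divisors, so not an integral domain
Commutative: Yes
Integral domain: No
Has unity: Yes

ℤ_7 × ℤ_23: Commutative=Yes, Unity=Yes


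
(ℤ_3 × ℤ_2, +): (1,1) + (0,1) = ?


Operation: componentwise addition mod (3, 2)
(1,1) + (0,1) = ((a₁+b₁) mod 3, (a₂+b₂) mod 2) with a = (1,1), b = (0,1)

(1,1) + (0,1) = (1,0)


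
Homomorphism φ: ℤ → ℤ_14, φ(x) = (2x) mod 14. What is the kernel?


Kernel = preimage of identity
ker(φ) = {x ∈ ℤ : 2x ≡ 0 (mod 14)}. gcd(2,14) = 2, so 2x ≡ 0 (mod 14) ⟺ x ≡ 0 (mod 14/2 = 7). Hence ker(φ) = 7ℤ

ker(φ) = 7ℤ


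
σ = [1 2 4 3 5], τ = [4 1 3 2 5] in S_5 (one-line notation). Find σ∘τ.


σ∘τ: apply τ first, then σ
1 →τ 4 →σ 3
2 →τ 1 →σ 1
3 →τ 3 →σ 4
4 →τ 2 →σ 2
5 →τ 5 →σ 5

σ∘τ = [3 1 4 2 5]


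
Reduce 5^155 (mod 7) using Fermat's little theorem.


Fermat's little theorem: if p is prime and gcd(a,p)=1, then a^(p-1) ≡ 1 (mod p)
p = 7 is prime, gcd(5,7) = 1
Reduce exponent: 155 mod 6 = 5
So 5^155 ≡ 5^5 (mod 7)
5^5 mod 7 = 3

5^155 ≡ 3 (mod 7)


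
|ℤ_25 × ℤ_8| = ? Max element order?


|ℤ_25 × ℤ_8| = 25 × 8 = 200
Max element order = lcm(25,8) = 200
Cyclic? Yes (gcd=1)

|ℤ_25×ℤ_8| = 200, max element order = 200


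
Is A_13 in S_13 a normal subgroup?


H = A_13 in S_13
A_13 has index 2 in S_13, and every subgroup of index 2 is normal

Yes, normal subgroup


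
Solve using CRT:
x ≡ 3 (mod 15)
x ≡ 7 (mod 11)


m₁ = 15, m₂ = 11, gcd = 1, so CRT applies. M = m₁·m₂ = 165
Let M₁ = M/m₁ = 11, M₂ = M/m₂ = 15
Find y₁ ≡ M₁⁻¹ (mod m₁): 11⁻¹ ≡ 11 (mod 15)
Find y₂ ≡ M₂⁻¹ (mod m₂): 15⁻¹ ≡ 3 (mod 11)
x = a₁·M₁·y₁ + a₂·M₂·y₂ = 3·11·11 + 7·15·3 = 678
Reduce mod 165: x ≡ 18
Check: 18 mod 15 = 3 ✓, 18 mod 11 = 7 ✓

x ≡ 18 (mod 165)


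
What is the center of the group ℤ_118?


Z(G) = {g ∈ G | gx = xg for all x ∈ G}
ℤ_118 is abelian, so Z(G) = G

Z(ℤ_118) = ℤ_118


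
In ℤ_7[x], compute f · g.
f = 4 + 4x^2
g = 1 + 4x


Expand and collect like terms; reduce coefficients mod 7:
x^0: 4·1 = 4 ≡ 4 (mod 7)
x^1: 4·4 + 0·1 = 16 ≡ 2 (mod 7)
x^2: 0·4 + 4·1 = 4 ≡ 4 (mod 7)
x^3: 4·4 = 16 ≡ 2 (mod 7)
Result: 4 + 2x + 4x^2 + 2x^3

f · g = 4 + 2x + 4x^2 + 2x^3


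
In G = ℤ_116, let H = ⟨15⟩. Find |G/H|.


|⟨15⟩| = n / gcd(15, 116) = 116 / 1 = 116
H is normal (ℤ_116 is abelian).
|G/H| = |G| / |H| = 116 / 116 = 1

|G/H| = 1


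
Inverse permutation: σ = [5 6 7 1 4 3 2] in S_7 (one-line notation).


To find σ⁻¹, swap domain and range:
σ(1) = 5 → σ⁻¹(5) = 1
σ(2) = 6 → σ⁻¹(6) = 2
σ(3) = 7 → σ⁻¹(7) = 3
σ(4) = 1 → σ⁻¹(1) = 4
σ(5) = 4 → σ⁻¹(4) = 5
σ(6) = 3 → σ⁻¹(3) = 6
σ(7) = 2 → σ⁻¹(2) = 7

σ⁻¹ = [4 7 6 5 1 2 3]


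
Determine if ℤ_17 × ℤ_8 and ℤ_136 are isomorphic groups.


Comparing ℤ_17 × ℤ_8 and ℤ_136:
gcd(17,8) = 1, so ℤ_17 × ℤ_8 ≅ ℤ_136 (CRT)

Yes, ℤ_17 × ℤ_8 ≅ ℤ_136


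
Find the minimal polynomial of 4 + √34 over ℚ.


Let α = 4 + √34. Then α - 4 = √34, so (α - 4)² = 34, giving α² - 8α - 18 = 0. Degree 2 and α ∉ ℚ, so this is the minimal polynomial.

Minimal polynomial: x² - 8x - 18


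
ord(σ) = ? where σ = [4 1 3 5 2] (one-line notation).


Cycle decomposition: (1 4 5 2)
Cycle lengths: 4
Order = lcm(4) = 4

ord(σ) = 4


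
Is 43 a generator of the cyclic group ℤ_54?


g generates ℤ_n iff gcd(g, n) = 1
gcd(43, 54) = 1
Since gcd = 1, 43 is a generator.

Yes, 43 generates ℤ_54


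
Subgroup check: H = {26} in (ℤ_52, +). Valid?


Subgroup test for H = {26} in (ℤ_52, +):
(1) 0 ∈ H? No
(2) Closure: for all a,b ∈ H, (a+b) mod 52 ∈ H? No  [counterexample: 26 + 26 = 0 ∉ H]
(3) Inverses: for all a ∈ H, -a mod 52 ∈ H? Yes

No, H is not a subgroup of ℤ_52


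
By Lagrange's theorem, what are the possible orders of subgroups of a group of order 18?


Lagrange's theorem: |H| divides |G|
|G| = 18
Divisors of 18: 1, 2, 3, 6, 9, 18

Possible subgroup orders: {1, 2, 3, 6, 9, 18}


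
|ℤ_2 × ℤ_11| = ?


|A × B| = |A| · |B|
|ℤ_2 × ℤ_11| = 2 × 11 = 22

|ℤ_2 × ℤ_11| = 22


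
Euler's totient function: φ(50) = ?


Factor n: 50 = 2 × 5^2
φ(n) = n · ∏(1 - 1/p) over distinct primes p | n
φ(50) = 50 · (1 - 1/2) · (1 - 1/5) = 20

φ(50) = 20


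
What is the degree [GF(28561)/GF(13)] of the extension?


GF(28561) = GF(13^4), so the extension degree is 4

[GF(28561)/GF(13)] = 4


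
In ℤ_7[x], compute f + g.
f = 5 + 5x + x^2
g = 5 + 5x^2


Add coefficients mod 7:
x^0: 5 + 5 = 3 (mod 7)
x^1: 5 + 0 = 5 (mod 7)
x^2: 1 + 5 = 6 (mod 7)
Result: 3 + 5x + 6x^2

f + g = 3 + 5x + 6x^2


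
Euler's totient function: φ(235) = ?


Factor n: 235 = 5 × 47
φ(n) = n · ∏(1 - 1/p) over distinct primes p | n
φ(235) = 235 · (1 - 1/5) · (1 - 1/47) = 184

φ(235) = 184


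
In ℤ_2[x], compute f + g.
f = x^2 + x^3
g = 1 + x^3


Add coefficients mod 2:
x^0: 0 + 1 = 1 (mod 2)
x^1: 0 + 0 = 0 (mod 2)
x^2: 1 + 0 = 1 (mod 2)
x^3: 1 + 1 = 0 (mod 2)
Result: 1 + x^2

f + g = 1 + x^2


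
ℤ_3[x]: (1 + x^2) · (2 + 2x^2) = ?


Expand and collect like terms; reduce coefficients mod 3:
x^0: 1·2 = 2 ≡ 2 (mod 3)
x^1: 1·0 + 0·2 = 0 ≡ 0 (mod 3)
x^2: 1·2 + 0·0 + 1·2 = 4 ≡ 1 (mod 3)
x^3: 0·2 + 1·0 = 0 ≡ 0 (mod 3)
x^4: 1·2 = 2 ≡ 2 (mod 3)
Result: 2 + x^2 + 2x^4

f · g = 2 + x^2 + 2x^4


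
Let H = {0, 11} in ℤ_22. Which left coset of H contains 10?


10 + H = {10 + h (mod 22) : h ∈ H}
10+0=10, 10+11=21

10 + H = {10, 21}


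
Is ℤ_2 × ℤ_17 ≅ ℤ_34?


Comparing ℤ_2 × ℤ_17 and ℤ_34:
gcd(2,17) = 1, so ℤ_2 × ℤ_17 ≅ ℤ_34 (CRT)

Yes, ℤ_2 × ℤ_17 ≅ ℤ_34


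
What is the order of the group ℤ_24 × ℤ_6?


|A × B| = |A| · |B|
|ℤ_24 × ℤ_6| = 24 × 6 = 144

|ℤ_24 × ℤ_6| = 144


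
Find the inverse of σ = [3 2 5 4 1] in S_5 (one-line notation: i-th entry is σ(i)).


To find σ⁻¹, swap domain and range:
σ(1) = 3 → σ⁻¹(3) = 1
σ(2) = 2 → σ⁻¹(2) = 2
σ(3) = 5 → σ⁻¹(5) = 3
σ(4) = 4 → σ⁻¹(4) = 4
σ(5) = 1 → σ⁻¹(1) = 5

σ⁻¹ = [5 2 1 4 3]


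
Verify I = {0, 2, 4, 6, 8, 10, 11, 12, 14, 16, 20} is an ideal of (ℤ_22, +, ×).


Check ideal conditions for I = {0, 2, 4, 6, 8, 10, 11, 12, 14, 16, 20} in ℤ_22:
(1) I is an additive subgroup? No
(2) For r ∈ ℤ_22 and a ∈ I: r·a ∈ I? No  [counterexample: r=2, a=20, r·a mod 22 = 18 ∉ I]

No, I is not an ideal of ℤ_22
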